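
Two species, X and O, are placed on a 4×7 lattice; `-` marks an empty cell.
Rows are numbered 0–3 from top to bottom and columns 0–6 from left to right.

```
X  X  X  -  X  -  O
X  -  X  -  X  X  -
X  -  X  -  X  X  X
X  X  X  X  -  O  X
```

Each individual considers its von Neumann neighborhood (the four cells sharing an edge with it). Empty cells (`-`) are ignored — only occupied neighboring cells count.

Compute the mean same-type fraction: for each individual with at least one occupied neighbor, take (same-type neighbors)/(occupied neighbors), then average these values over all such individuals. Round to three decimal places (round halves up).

(0,0)X 2/2
(0,1)X 2/2
(0,2)X 2/2
(0,4)X 1/1
(0,6)O — no occupied neighbors
(1,0)X 2/2
(1,2)X 2/2
(1,4)X 3/3
(1,5)X 2/2
(2,0)X 2/2
(2,2)X 2/2
(2,4)X 2/2
(2,5)X 3/4
(2,6)X 2/2
(3,0)X 2/2
(3,1)X 2/2
(3,2)X 3/3
(3,3)X 1/1
(3,5)O 0/2
(3,6)X 1/2
Sum over 19 individuals: 2/2 + 2/2 + 2/2 + 1/1 + 2/2 + 2/2 + 3/3 + 2/2 + 2/2 + 2/2 + 2/2 + 3/4 + 2/2 + 2/2 + 2/2 + 3/3 + 1/1 + 0/2 + 1/2 = 69/4; mean = 69/4 ÷ 19 = 69/76 = 0.907894… → 0.908.

0.908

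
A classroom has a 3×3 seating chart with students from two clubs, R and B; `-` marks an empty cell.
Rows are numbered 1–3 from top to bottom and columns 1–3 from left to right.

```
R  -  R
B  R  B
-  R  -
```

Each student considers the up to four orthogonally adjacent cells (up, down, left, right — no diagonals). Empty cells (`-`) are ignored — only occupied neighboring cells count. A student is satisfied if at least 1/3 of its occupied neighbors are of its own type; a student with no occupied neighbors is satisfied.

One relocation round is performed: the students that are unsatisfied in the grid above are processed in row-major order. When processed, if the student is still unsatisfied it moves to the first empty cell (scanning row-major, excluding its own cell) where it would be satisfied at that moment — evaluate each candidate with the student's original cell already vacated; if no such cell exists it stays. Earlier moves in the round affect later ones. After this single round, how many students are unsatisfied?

Initially unsatisfied (in order): (1,1), (1,3), (2,1), (2,3).
  (1,1) → (1,2).
  (1,3): now satisfied by earlier moves; stays.
  (2,1) → (3,3).
  (2,3): now satisfied by earlier moves; stays.
Resulting grid:
- R R
- R B
- R B
All satisfied now.

0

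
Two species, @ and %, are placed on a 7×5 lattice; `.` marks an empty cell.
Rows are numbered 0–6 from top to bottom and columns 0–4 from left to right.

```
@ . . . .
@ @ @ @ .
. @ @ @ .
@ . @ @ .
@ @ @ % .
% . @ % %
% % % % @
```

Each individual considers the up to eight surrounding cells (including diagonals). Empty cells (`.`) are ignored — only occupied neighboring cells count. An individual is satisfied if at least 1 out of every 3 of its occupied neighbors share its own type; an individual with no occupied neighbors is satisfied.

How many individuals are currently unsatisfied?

Row 0: (0,0)@ 2/2 ok
Row 1: (1,0)@ 3/3 ok · (1,1)@ 5/5 ok · (1,2)@ 5/5 ok · (1,3)@ 3/3 ok
Row 2: (2,1)@ 6/6 ok · (2,2)@ 7/7 ok · (2,3)@ 5/5 ok
Row 3: (3,0)@ 3/3 ok · (3,2)@ 6/7 ok · (3,3)@ 4/5 ok
Row 4: (4,0)@ 2/3 ok · (4,1)@ 5/6 ok · (4,2)@ 4/6 ok · (4,3)% 2/6 ok
Row 5: (5,0)% 2/4 ok · (5,2)@ 2/7 unhappy · (5,3)% 4/7 ok · (5,4)% 3/4 ok
Row 6: (6,0)% 2/2 ok · (6,1)% 3/4 ok · (6,2)% 3/4 ok · (6,3)% 3/5 ok · (6,4)@ 0/3 unhappy
Unsatisfied: (5,2), (6,4) — 2 in total.

2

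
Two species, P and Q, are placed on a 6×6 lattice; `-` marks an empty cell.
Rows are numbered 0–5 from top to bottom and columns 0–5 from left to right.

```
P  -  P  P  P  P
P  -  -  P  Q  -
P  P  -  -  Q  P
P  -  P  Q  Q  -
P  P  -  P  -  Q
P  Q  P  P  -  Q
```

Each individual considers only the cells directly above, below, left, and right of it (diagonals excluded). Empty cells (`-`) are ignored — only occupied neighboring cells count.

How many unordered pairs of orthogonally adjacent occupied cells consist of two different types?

Scan each occupied cell's neighbors to the right and below so each pair is counted once.
Row 0: P(0,0)–P(1,0)= P(0,2)–P(0,3)= P(0,3)–P(0,4)= P(0,3)–P(1,3)= P(0,4)–P(0,5)= P(0,4)–Q(1,4)≠  → 1/6 unlike.
Row 1: P(1,0)–P(2,0)= P(1,3)–Q(1,4)≠ Q(1,4)–Q(2,4)=  → 1/3 unlike.
Row 2: P(2,0)–P(2,1)= P(2,0)–P(3,0)= Q(2,4)–P(2,5)≠ Q(2,4)–Q(3,4)=  → 1/4 unlike.
Row 3: P(3,0)–P(4,0)= P(3,2)–Q(3,3)≠ Q(3,3)–Q(3,4)= Q(3,3)–P(4,3)≠  → 2/4 unlike.
Row 4: P(4,0)–P(4,1)= P(4,0)–P(5,0)= P(4,1)–Q(5,1)≠ P(4,3)–P(5,3)= Q(4,5)–Q(5,5)=  → 1/5 unlike.
Row 5: P(5,0)–Q(5,1)≠ Q(5,1)–P(5,2)≠ P(5,2)–P(5,3)=  → 2/3 unlike.
Total adjacent occupied pairs: 25; unlike-type pairs: 8.

8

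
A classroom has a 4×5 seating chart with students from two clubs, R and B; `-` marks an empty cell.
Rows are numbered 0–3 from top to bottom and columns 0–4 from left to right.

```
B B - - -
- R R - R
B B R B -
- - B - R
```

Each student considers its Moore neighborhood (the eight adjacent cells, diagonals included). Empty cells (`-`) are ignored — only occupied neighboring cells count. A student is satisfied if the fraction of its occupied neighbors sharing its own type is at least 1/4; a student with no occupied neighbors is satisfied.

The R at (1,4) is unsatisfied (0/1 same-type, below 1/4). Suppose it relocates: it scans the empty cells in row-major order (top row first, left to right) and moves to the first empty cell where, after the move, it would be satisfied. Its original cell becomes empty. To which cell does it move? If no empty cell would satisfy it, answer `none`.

(0,2)

Vacating (1,4). Empty cells in order:
  (0,2): 2/3 same-type → satisfied — stop here.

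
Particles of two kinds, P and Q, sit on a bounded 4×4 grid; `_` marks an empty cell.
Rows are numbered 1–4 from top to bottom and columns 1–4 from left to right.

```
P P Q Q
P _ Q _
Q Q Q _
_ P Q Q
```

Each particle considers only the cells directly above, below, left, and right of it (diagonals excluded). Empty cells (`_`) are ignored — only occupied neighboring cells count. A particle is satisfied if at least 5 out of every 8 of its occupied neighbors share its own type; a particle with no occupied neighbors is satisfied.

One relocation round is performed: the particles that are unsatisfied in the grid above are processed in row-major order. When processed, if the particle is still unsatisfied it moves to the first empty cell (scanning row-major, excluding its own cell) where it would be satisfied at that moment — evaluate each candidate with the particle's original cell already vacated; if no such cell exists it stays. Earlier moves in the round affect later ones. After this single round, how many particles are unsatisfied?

Initially unsatisfied (in order): (1,2), (2,1), (3,1), (4,2).
  (1,2): no empty cell satisfies it; stays.
  (2,1): no empty cell satisfies it; stays.
  (3,1) → (2,4).
  (4,2) → (4,1).
Resulting grid:
P P Q Q
P _ Q Q
_ Q Q _
P _ Q Q
Unsatisfied now: (1,2).

1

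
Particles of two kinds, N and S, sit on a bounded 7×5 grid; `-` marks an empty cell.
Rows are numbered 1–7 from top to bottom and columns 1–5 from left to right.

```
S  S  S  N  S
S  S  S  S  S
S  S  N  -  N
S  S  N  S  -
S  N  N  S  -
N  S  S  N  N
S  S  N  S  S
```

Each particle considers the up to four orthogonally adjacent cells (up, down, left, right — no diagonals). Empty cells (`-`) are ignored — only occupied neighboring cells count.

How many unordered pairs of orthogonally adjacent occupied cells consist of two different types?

Scan each occupied cell's neighbors to the right and below so each pair is counted once.
Row 1: S(1,1)–S(1,2)= S(1,1)–S(2,1)= S(1,2)–S(1,3)= S(1,2)–S(2,2)= S(1,3)–N(1,4)≠ S(1,3)–S(2,3)= N(1,4)–S(1,5)≠ N(1,4)–S(2,4)≠ S(1,5)–S(2,5)=  → 3/9 unlike.
Row 2: S(2,1)–S(2,2)= S(2,1)–S(3,1)= S(2,2)–S(2,3)= S(2,2)–S(3,2)= S(2,3)–S(2,4)= S(2,3)–N(3,3)≠ S(2,4)–S(2,5)= S(2,5)–N(3,5)≠  → 2/8 unlike.
Row 3: S(3,1)–S(3,2)= S(3,1)–S(4,1)= S(3,2)–N(3,3)≠ S(3,2)–S(4,2)= N(3,3)–N(4,3)=  → 1/5 unlike.
Row 4: S(4,1)–S(4,2)= S(4,1)–S(5,1)= S(4,2)–N(4,3)≠ S(4,2)–N(5,2)≠ N(4,3)–S(4,4)≠ N(4,3)–N(5,3)= S(4,4)–S(5,4)=  → 3/7 unlike.
Row 5: S(5,1)–N(5,2)≠ S(5,1)–N(6,1)≠ N(5,2)–N(5,3)= N(5,2)–S(6,2)≠ N(5,3)–S(5,4)≠ N(5,3)–S(6,3)≠ S(5,4)–N(6,4)≠  → 6/7 unlike.
Row 6: N(6,1)–S(6,2)≠ N(6,1)–S(7,1)≠ S(6,2)–S(6,3)= S(6,2)–S(7,2)= S(6,3)–N(6,4)≠ S(6,3)–N(7,3)≠ N(6,4)–N(6,5)= N(6,4)–S(7,4)≠ N(6,5)–S(7,5)≠  → 6/9 unlike.
Row 7: S(7,1)–S(7,2)= S(7,2)–N(7,3)≠ N(7,3)–S(7,4)≠ S(7,4)–S(7,5)=  → 2/4 unlike.
Total adjacent occupied pairs: 49; unlike-type pairs: 23.

23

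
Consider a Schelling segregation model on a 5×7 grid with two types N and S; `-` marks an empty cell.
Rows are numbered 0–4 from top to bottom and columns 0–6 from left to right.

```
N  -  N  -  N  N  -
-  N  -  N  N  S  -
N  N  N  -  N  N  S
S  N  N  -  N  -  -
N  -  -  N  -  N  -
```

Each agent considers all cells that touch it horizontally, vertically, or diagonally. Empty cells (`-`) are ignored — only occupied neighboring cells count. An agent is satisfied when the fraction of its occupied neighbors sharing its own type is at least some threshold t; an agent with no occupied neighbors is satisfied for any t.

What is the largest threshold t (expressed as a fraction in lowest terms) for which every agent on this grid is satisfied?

0/1

Row 0: (0,0)N 1/1 · (0,2)N 2/2 · (0,4)N 3/4 · (0,5)N 2/3
Row 1: (1,1)N 5/5 · (1,3)N 5/5 · (1,4)N 5/6 · (1,5)S 1/6
Row 2: (2,0)N 3/4 · (2,1)N 5/6 · (2,2)N 5/5 · (2,4)N 4/5 · (2,5)N 3/5 · (2,6)S 1/2
Row 3: (3,0)S 0/4 · (3,1)N 5/6 · (3,2)N 4/4 · (3,4)N 4/4
Row 4: (4,0)N 1/2 · (4,3)N 2/2 · (4,5)N 1/1
The smallest same-type fraction is 0/4 at (3,0), which reduces to 0/1. Any threshold above that leaves this agent unsatisfied.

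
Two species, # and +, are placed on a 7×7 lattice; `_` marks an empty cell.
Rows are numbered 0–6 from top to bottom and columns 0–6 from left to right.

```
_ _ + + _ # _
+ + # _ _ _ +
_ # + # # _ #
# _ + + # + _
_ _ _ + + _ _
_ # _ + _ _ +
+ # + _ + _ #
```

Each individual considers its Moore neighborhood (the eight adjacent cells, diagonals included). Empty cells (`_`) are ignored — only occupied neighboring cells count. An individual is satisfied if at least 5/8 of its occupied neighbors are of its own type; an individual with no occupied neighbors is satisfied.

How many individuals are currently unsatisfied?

Row 0: (0,2)+ 2/3 ✓ · (0,3)+ 1/2 ✗ · (0,5)# 0/1 ✗
Row 1: (1,0)+ 1/2 ✗ · (1,1)+ 3/5 ✗ · (1,2)# 2/6 ✗ · (1,6)+ 0/2 ✗
Row 2: (2,1)# 2/6 ✗ · (2,2)+ 3/6 ✗ · (2,3)# 3/6 ✗ · (2,4)# 2/4 ✗ · (2,6)# 0/2 ✗
Row 3: (3,0)# 1/1 ✓ · (3,2)+ 3/5 ✗ · (3,3)+ 4/7 ✗ · (3,4)# 2/6 ✗ · (3,5)+ 1/4 ✗
Row 4: (4,3)+ 4/5 ✓ · (4,4)+ 4/5 ✓
Row 5: (5,1)# 1/3 ✗ · (5,3)+ 4/4 ✓ · (5,6)+ 0/1 ✗
Row 6: (6,0)+ 0/2 ✗ · (6,1)# 1/3 ✗ · (6,2)+ 1/3 ✗ · (6,4)+ 1/1 ✓ · (6,6)# 0/1 ✗
Unsatisfied: (0,3), (0,5), (1,0), (1,1), (1,2), (1,6), (2,1), (2,2), (2,3), (2,4), (2,6), (3,2), (3,3), (3,4), (3,5), (5,1), (5,6), (6,0), (6,1), (6,2), (6,6) — 21 in total.

21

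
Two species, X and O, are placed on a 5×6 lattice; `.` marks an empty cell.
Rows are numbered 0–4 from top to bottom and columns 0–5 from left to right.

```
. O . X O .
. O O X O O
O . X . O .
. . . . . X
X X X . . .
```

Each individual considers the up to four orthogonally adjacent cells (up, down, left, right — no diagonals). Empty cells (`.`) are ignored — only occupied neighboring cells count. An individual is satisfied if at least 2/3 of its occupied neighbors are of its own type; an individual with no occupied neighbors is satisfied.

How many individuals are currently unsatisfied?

5

(0,1)O 1/1 ✓
(0,3)X 1/2 ✗
(0,4)O 1/2 ✗
(1,1)O 2/2 ✓
(1,2)O 1/3 ✗
(1,3)X 1/3 ✗
(1,4)O 3/4 ✓
(1,5)O 1/1 ✓
(2,0)O 0/0 ✓
(2,2)X 0/1 ✗
(2,4)O 1/1 ✓
(3,5)X 0/0 ✓
(4,0)X 1/1 ✓
(4,1)X 2/2 ✓
(4,2)X 1/1 ✓
Unsatisfied: (0,3), (0,4), (1,2), (1,3), (2,2) — 5 in total.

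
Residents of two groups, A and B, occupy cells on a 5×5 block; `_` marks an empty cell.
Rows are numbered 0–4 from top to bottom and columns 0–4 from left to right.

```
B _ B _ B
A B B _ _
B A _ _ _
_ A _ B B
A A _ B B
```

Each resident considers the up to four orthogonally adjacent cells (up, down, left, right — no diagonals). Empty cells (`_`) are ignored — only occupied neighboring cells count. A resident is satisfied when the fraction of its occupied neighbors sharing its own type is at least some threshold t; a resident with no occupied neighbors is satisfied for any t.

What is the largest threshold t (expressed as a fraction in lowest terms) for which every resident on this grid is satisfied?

0/1

Row 0: (0,0)B 0/1 · (0,2)B 1/1 · (0,4)B — no occupied neighbors
Row 1: (1,0)A 0/3 · (1,1)B 1/3 · (1,2)B 2/2
Row 2: (2,0)B 0/2 · (2,1)A 1/3
Row 3: (3,1)A 2/2 · (3,3)B 2/2 · (3,4)B 2/2
Row 4: (4,0)A 1/1 · (4,1)A 2/2 · (4,3)B 2/2 · (4,4)B 2/2
The smallest same-type fraction is 0/1 at (0,0), which reduces to 0/1. Any threshold above that leaves this resident unsatisfied.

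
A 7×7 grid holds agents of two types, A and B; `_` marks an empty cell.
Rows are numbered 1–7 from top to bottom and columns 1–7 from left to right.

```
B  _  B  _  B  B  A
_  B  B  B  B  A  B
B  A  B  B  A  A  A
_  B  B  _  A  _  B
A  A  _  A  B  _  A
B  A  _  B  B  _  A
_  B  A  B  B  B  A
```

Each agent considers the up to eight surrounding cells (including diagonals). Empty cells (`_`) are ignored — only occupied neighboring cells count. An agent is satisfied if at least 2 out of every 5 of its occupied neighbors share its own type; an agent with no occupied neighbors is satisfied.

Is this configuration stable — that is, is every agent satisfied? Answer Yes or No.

No

(1,1)B 1/1 ok
(1,3)B 3/3 ok
(1,5)B 3/4 ok
(1,6)B 3/5 ok
(1,7)A 1/3 unhappy
(2,2)B 5/6 ok
(2,3)B 5/6 ok
(2,4)B 6/7 ok
(2,5)B 4/7 ok
(2,6)A 4/8 ok
(2,7)B 1/5 unhappy
(3,1)B 2/3 ok
(3,2)A 0/6 unhappy
(3,3)B 6/7 ok
(3,4)B 5/7 ok
(3,5)A 3/6 ok
(3,6)A 4/7 ok
(3,7)A 2/4 ok
(4,2)B 3/6 ok
(4,3)B 3/6 ok
(4,5)A 3/5 ok
(4,7)B 0/3 unhappy
(5,1)A 2/4 ok
(5,2)A 2/5 ok
(5,4)A 1/5 unhappy
(5,5)B 2/4 ok
(5,7)A 1/2 ok
(6,1)B 1/4 unhappy
(6,2)A 3/5 ok
(6,4)B 4/6 ok
(6,5)B 5/6 ok
(6,7)A 2/3 ok
(7,2)B 1/3 unhappy
(7,3)A 1/4 unhappy
(7,4)B 3/4 ok
(7,5)B 4/4 ok
(7,6)B 2/4 ok
(7,7)A 1/2 ok
For instance (1,7) has only 1/3 same-type neighbors, below 2/5.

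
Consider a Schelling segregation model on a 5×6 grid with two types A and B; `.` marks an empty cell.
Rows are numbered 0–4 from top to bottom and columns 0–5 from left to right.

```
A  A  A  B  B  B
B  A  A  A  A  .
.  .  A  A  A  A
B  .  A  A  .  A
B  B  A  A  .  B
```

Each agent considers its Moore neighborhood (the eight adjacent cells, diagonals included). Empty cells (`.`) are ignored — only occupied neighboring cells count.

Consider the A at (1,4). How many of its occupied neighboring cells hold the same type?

4

Occupied neighbors of (1,4): (0,3)=B, (0,4)=B, (0,5)=B, (1,3)=A, (2,3)=A, (2,4)=A, (2,5)=A.
Same type (A): 4 of 7.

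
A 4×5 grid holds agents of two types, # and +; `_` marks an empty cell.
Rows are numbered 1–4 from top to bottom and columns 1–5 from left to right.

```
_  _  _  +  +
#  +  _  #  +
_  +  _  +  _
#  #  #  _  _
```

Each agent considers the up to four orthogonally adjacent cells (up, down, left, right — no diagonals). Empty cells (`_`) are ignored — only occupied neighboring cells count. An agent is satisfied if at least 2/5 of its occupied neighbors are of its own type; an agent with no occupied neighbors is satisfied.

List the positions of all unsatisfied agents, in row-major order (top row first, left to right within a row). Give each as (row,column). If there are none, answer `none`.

(1,4)+ 1/2 ok
(1,5)+ 2/2 ok
(2,1)# 0/1 unhappy
(2,2)+ 1/2 ok
(2,4)# 0/3 unhappy
(2,5)+ 1/2 ok
(3,2)+ 1/2 ok
(3,4)+ 0/1 unhappy
(4,1)# 1/1 ok
(4,2)# 2/3 ok
(4,3)# 1/1 ok

(2,1), (2,4), (3,4)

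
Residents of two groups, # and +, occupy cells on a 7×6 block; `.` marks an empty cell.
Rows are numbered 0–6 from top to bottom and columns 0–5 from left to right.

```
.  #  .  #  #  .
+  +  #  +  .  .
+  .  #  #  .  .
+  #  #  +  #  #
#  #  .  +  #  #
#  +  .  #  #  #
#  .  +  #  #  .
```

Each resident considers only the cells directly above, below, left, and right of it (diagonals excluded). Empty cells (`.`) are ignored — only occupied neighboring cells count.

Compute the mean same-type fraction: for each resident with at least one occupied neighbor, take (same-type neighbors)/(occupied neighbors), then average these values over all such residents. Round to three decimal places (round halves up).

0.617

(0,1)# 0/1
(0,3)# 1/2
(0,4)# 1/1
(1,0)+ 2/2
(1,1)+ 1/3
(1,2)# 1/3
(1,3)+ 0/3
(2,0)+ 2/2
(2,2)# 3/3
(2,3)# 1/3
(3,0)+ 1/3
(3,1)# 2/3
(3,2)# 2/3
(3,3)+ 1/4
(3,4)# 2/3
(3,5)# 2/2
(4,0)# 2/3
(4,1)# 2/3
(4,3)+ 1/3
(4,4)# 3/4
(4,5)# 3/3
(5,0)# 2/3
(5,1)+ 0/2
(5,3)# 2/3
(5,4)# 4/4
(5,5)# 2/2
(6,0)# 1/1
(6,2)+ 0/1
(6,3)# 2/3
(6,4)# 2/2
Sum over 30 residents: 0/1 + 1/2 + 1/1 + 2/2 + 1/3 + 1/3 + 0/3 + 2/2 + 3/3 + 1/3 + 1/3 + 2/3 + 2/3 + 1/4 + 2/3 + 2/2 + 2/3 + 2/3 + 1/3 + 3/4 + 3/3 + 2/3 + 0/2 + 2/3 + 4/4 + 2/2 + 1/1 + 0/1 + 2/3 + 2/2 = 37/2; mean = 37/2 ÷ 30 = 37/60 = 0.616666… → 0.617.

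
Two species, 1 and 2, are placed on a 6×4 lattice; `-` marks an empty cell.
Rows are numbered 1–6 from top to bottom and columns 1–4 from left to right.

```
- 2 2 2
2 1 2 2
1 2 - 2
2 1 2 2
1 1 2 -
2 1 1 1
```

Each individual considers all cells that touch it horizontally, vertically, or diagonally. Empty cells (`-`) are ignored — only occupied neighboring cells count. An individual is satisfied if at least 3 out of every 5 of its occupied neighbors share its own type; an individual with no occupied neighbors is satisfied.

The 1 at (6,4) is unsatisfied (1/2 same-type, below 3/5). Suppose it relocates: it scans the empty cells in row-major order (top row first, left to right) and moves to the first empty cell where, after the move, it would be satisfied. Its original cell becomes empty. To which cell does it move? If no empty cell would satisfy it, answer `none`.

Vacating (6,4). Empty cells in order:
  (1,1): 1/3 same-type → still unsatisfied.
  (3,3): 2/8 same-type → still unsatisfied.
  (5,4): 1/4 same-type → still unsatisfied.

none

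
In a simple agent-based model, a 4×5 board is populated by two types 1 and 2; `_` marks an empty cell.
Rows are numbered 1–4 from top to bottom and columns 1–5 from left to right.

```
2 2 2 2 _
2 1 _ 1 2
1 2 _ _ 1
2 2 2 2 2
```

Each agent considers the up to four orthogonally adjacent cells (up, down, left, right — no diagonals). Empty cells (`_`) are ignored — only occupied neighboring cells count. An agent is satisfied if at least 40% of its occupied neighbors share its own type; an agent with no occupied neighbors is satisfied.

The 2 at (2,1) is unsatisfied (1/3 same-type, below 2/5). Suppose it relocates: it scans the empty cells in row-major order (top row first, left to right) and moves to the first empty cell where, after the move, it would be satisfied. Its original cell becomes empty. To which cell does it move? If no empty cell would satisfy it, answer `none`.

(1,5)

Vacating (2,1). Empty cells in order:
  (1,5): 2/2 same-type → satisfied — stop here.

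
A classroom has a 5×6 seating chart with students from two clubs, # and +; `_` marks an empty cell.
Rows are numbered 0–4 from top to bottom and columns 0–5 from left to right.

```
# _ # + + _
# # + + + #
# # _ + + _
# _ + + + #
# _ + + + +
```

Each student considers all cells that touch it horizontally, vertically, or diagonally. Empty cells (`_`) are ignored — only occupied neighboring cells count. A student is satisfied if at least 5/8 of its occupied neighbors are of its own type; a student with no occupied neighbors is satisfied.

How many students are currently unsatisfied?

Row 0: (0,0)# 2/2 ✓ · (0,2)# 1/4 ✗ · (0,3)+ 4/5 ✓ · (0,4)+ 3/4 ✓
Row 1: (1,0)# 4/4 ✓ · (1,1)# 5/6 ✓ · (1,2)+ 3/6 ✗ · (1,3)+ 6/7 ✓ · (1,4)+ 5/6 ✓ · (1,5)# 0/3 ✗
Row 2: (2,0)# 4/4 ✓ · (2,1)# 4/6 ✓ · (2,3)+ 7/7 ✓ · (2,4)+ 5/7 ✓
Row 3: (3,0)# 3/3 ✓ · (3,2)+ 4/5 ✓ · (3,3)+ 7/7 ✓ · (3,4)+ 6/7 ✓ · (3,5)# 0/4 ✗
Row 4: (4,0)# 1/1 ✓ · (4,2)+ 3/3 ✓ · (4,3)+ 5/5 ✓ · (4,4)+ 4/5 ✓ · (4,5)+ 2/3 ✓
Unsatisfied: (0,2), (1,2), (1,5), (3,5) — 4 in total.

4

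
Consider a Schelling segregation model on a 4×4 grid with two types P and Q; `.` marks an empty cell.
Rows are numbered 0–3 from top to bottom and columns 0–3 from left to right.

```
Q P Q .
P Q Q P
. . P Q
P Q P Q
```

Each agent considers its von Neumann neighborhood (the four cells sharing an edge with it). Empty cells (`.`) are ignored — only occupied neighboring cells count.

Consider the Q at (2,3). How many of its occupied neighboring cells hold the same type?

Occupied neighbors of (2,3): (1,3)=P, (3,3)=Q, (2,2)=P.
Same type (Q): 1 of 3.

1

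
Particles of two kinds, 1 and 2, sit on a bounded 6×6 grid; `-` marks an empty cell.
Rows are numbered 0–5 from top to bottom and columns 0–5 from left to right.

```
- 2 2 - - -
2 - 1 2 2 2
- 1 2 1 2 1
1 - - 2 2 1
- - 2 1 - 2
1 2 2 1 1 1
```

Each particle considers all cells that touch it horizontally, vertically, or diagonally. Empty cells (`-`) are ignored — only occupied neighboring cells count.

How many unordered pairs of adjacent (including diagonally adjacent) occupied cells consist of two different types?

Scan each occupied cell's neighbors to the right and below (and the two forward diagonals) so each pair is counted once.
From row 0: 2 unlike of 5 pairs (running 2/5).
From row 1: 7 unlike of 15 pairs (running 9/20).
From row 2: 8 unlike of 13 pairs (running 17/33).
From row 3: 4 unlike of 7 pairs (running 21/40).
From row 4: 5 unlike of 9 pairs (running 26/49).
From row 5: 2 unlike of 5 pairs (running 28/54).
Total adjacent occupied pairs: 54; unlike-type pairs: 28.

28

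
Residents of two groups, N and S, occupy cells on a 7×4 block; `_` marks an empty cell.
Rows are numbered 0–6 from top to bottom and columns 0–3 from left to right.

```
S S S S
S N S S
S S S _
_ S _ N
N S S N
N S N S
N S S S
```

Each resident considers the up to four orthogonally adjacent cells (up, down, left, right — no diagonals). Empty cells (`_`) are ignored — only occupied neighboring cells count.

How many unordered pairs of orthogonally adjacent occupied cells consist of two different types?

13

Scan each occupied cell's neighbors to the right and below so each pair is counted once.
From row 0: 1 unlike of 7 pairs (running 1/7).
From row 1: 3 unlike of 6 pairs (running 4/13).
From row 2: 0 unlike of 3 pairs (running 4/16).
From row 3: 0 unlike of 2 pairs (running 4/18).
From row 4: 4 unlike of 7 pairs (running 8/25).
From row 5: 4 unlike of 7 pairs (running 12/32).
From row 6: 1 unlike of 3 pairs (running 13/35).
Total adjacent occupied pairs: 35; unlike-type pairs: 13.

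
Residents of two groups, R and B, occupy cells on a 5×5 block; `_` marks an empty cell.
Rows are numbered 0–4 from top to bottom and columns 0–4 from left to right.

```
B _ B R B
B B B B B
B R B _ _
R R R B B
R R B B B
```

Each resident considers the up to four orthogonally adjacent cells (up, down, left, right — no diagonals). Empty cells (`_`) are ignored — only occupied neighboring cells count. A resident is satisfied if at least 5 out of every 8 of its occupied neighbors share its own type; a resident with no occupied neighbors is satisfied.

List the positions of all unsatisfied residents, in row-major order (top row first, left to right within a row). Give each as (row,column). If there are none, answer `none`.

Row 0: (0,0)B 1/1 ok · (0,2)B 1/2 unhappy · (0,3)R 0/3 unhappy · (0,4)B 1/2 unhappy
Row 1: (1,0)B 3/3 ok · (1,1)B 2/3 ok · (1,2)B 4/4 ok · (1,3)B 2/3 ok · (1,4)B 2/2 ok
Row 2: (2,0)B 1/3 unhappy · (2,1)R 1/4 unhappy · (2,2)B 1/3 unhappy
Row 3: (3,0)R 2/3 ok · (3,1)R 4/4 ok · (3,2)R 1/4 unhappy · (3,3)B 2/3 ok · (3,4)B 2/2 ok
Row 4: (4,0)R 2/2 ok · (4,1)R 2/3 ok · (4,2)B 1/3 unhappy · (4,3)B 3/3 ok · (4,4)B 2/2 ok

(0,2), (0,3), (0,4), (2,0), (2,1), (2,2), (3,2), (4,2)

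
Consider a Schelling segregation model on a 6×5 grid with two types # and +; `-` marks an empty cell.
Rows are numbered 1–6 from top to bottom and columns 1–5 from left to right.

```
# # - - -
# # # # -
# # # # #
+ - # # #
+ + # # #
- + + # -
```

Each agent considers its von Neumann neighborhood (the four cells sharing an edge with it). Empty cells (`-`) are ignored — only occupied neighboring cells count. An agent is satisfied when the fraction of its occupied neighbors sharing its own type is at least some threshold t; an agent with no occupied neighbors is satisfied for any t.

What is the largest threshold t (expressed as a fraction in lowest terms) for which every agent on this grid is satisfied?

1/3

Row 1: (1,1)# 2/2 · (1,2)# 2/2
Row 2: (2,1)# 3/3 · (2,2)# 4/4 · (2,3)# 3/3 · (2,4)# 2/2
Row 3: (3,1)# 2/3 · (3,2)# 3/3 · (3,3)# 4/4 · (3,4)# 4/4 · (3,5)# 2/2
Row 4: (4,1)+ 1/2 · (4,3)# 3/3 · (4,4)# 4/4 · (4,5)# 3/3
Row 5: (5,1)+ 2/2 · (5,2)+ 2/3 · (5,3)# 2/4 · (5,4)# 4/4 · (5,5)# 2/2
Row 6: (6,2)+ 2/2 · (6,3)+ 1/3 · (6,4)# 1/2
The smallest same-type fraction is 1/3 at (6,3), which reduces to 1/3. Any threshold above that leaves this agent unsatisfied.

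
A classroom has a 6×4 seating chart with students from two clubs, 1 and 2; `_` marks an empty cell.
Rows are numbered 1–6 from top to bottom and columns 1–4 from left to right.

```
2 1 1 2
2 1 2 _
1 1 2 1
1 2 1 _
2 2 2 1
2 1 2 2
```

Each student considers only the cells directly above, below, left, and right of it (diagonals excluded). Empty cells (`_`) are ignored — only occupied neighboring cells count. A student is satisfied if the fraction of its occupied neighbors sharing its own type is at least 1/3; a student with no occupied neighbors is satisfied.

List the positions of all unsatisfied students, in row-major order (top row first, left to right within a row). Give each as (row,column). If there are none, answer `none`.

(1,4), (3,3), (3,4), (4,2), (4,3), (5,4), (6,2)

(1,1)2 1/2 ok
(1,2)1 2/3 ok
(1,3)1 1/3 ok
(1,4)2 0/1 unhappy
(2,1)2 1/3 ok
(2,2)1 2/4 ok
(2,3)2 1/3 ok
(3,1)1 2/3 ok
(3,2)1 2/4 ok
(3,3)2 1/4 unhappy
(3,4)1 0/1 unhappy
(4,1)1 1/3 ok
(4,2)2 1/4 unhappy
(4,3)1 0/3 unhappy
(5,1)2 2/3 ok
(5,2)2 3/4 ok
(5,3)2 2/4 ok
(5,4)1 0/2 unhappy
(6,1)2 1/2 ok
(6,2)1 0/3 unhappy
(6,3)2 2/3 ok
(6,4)2 1/2 ok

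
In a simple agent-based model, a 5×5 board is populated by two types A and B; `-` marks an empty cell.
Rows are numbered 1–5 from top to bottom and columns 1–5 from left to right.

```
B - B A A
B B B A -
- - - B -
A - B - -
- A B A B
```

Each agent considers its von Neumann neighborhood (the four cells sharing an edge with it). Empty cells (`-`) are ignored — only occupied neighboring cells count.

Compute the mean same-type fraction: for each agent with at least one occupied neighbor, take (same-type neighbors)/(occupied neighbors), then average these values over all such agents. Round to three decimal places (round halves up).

Row 1: (1,1)B 1/1 · (1,3)B 1/2 · (1,4)A 2/3 · (1,5)A 1/1
Row 2: (2,1)B 2/2 · (2,2)B 2/2 · (2,3)B 2/3 · (2,4)A 1/3
Row 3: (3,4)B 0/1
Row 4: (4,1)A — no occupied neighbors · (4,3)B 1/1
Row 5: (5,2)A 0/1 · (5,3)B 1/3 · (5,4)A 0/2 · (5,5)B 0/1
Sum over 14 agents: 1/1 + 1/2 + 2/3 + 1/1 + 2/2 + 2/2 + 2/3 + 1/3 + 0/1 + 1/1 + 0/1 + 1/3 + 0/2 + 0/1 = 15/2; mean = 15/2 ÷ 14 = 15/28 = 0.535714… → 0.536.

0.536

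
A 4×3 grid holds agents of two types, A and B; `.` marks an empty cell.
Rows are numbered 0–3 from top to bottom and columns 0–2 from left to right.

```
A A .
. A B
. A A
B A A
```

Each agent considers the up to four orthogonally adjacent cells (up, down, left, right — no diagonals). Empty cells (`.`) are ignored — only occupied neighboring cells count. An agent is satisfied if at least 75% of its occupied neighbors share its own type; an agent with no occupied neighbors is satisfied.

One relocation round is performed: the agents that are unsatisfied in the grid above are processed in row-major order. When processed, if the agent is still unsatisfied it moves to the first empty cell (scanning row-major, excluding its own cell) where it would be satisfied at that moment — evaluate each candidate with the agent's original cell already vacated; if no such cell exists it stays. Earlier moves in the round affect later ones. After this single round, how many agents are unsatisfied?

3

Initially unsatisfied (in order): (1,1), (1,2), (2,2), (3,0), (3,1).
  (1,1) → (1,0).
  (1,2): no empty cell satisfies it; stays.
  (2,2) → (1,1).
  (3,0): no empty cell satisfies it; stays.
  (3,1): no empty cell satisfies it; stays.
Resulting grid:
A A .
A A B
. A .
B A A
Unsatisfied now: (1,2), (3,0), (3,1).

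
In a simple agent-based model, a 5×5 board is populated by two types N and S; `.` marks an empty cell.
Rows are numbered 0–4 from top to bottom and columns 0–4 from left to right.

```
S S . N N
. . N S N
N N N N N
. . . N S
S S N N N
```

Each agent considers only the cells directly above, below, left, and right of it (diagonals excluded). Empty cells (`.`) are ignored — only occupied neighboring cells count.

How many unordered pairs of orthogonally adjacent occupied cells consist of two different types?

Scan each occupied cell's neighbors to the right and below so each pair is counted once.
Row 0: S(0,0)–S(0,1)= N(0,3)–N(0,4)= N(0,3)–S(1,3)≠ N(0,4)–N(1,4)=  → 1/4 unlike.
Row 1: N(1,2)–S(1,3)≠ N(1,2)–N(2,2)= S(1,3)–N(1,4)≠ S(1,3)–N(2,3)≠ N(1,4)–N(2,4)=  → 3/5 unlike.
Row 2: N(2,0)–N(2,1)= N(2,1)–N(2,2)= N(2,2)–N(2,3)= N(2,3)–N(2,4)= N(2,3)–N(3,3)= N(2,4)–S(3,4)≠  → 1/6 unlike.
Row 3: N(3,3)–S(3,4)≠ N(3,3)–N(4,3)= S(3,4)–N(4,4)≠  → 2/3 unlike.
Row 4: S(4,0)–S(4,1)= S(4,1)–N(4,2)≠ N(4,2)–N(4,3)= N(4,3)–N(4,4)=  → 1/4 unlike.
Total adjacent occupied pairs: 22; unlike-type pairs: 8.

8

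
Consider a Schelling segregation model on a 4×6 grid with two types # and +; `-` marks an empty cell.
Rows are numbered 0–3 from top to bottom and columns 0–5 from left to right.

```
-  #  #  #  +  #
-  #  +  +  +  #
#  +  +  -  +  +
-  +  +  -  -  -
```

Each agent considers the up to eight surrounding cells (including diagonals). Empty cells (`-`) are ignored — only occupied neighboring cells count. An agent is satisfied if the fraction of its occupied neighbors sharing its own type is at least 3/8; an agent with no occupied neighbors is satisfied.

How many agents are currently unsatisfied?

Row 0: (0,1)# 2/3 satisfied · (0,2)# 3/5 satisfied · (0,3)# 1/5 not · (0,4)+ 2/5 satisfied · (0,5)# 1/3 not
Row 1: (1,1)# 3/6 satisfied · (1,2)+ 3/7 satisfied · (1,3)+ 5/7 satisfied · (1,4)+ 4/7 satisfied · (1,5)# 1/5 not
Row 2: (2,0)# 1/3 not · (2,1)+ 4/6 satisfied · (2,2)+ 5/6 satisfied · (2,4)+ 3/4 satisfied · (2,5)+ 2/3 satisfied
Row 3: (3,1)+ 3/4 satisfied · (3,2)+ 3/3 satisfied
Unsatisfied: (0,3), (0,5), (1,5), (2,0) — 4 in total.

4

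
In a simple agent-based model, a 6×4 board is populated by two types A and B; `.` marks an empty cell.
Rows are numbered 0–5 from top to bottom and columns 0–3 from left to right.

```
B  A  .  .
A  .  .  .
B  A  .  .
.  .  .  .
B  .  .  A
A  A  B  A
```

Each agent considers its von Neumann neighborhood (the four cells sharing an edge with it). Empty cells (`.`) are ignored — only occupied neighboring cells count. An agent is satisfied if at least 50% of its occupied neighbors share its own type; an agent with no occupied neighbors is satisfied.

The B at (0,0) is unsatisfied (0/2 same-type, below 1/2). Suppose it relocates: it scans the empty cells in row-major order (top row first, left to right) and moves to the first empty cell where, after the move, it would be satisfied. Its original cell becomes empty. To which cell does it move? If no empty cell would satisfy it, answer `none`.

Vacating (0,0). Empty cells in order:
  (0,2): 0/1 same-type → still unsatisfied.
  (0,3): 0/0 same-type → satisfied — stop here.

(0,3)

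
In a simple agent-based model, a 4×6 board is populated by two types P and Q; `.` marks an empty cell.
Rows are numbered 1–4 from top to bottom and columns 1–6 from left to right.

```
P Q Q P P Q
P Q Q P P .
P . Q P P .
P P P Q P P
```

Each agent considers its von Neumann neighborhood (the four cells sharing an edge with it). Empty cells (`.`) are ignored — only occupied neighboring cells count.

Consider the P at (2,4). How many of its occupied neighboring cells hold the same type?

3

Occupied neighbors of (2,4): (1,4)=P, (3,4)=P, (2,3)=Q, (2,5)=P.
Same type (P): 3 of 4.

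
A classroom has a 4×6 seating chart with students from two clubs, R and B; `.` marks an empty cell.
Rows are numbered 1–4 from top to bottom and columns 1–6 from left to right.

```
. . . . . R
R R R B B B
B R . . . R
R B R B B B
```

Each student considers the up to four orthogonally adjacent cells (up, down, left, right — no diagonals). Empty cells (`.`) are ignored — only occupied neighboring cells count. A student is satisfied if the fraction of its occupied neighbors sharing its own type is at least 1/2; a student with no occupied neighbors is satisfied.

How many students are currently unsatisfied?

(1,6)R 0/1 not
(2,1)R 1/2 satisfied
(2,2)R 3/3 satisfied
(2,3)R 1/2 satisfied
(2,4)B 1/2 satisfied
(2,5)B 2/2 satisfied
(2,6)B 1/3 not
(3,1)B 0/3 not
(3,2)R 1/3 not
(3,6)R 0/2 not
(4,1)R 0/2 not
(4,2)B 0/3 not
(4,3)R 0/2 not
(4,4)B 1/2 satisfied
(4,5)B 2/2 satisfied
(4,6)B 1/2 satisfied
Unsatisfied: (1,6), (2,6), (3,1), (3,2), (3,6), (4,1), (4,2), (4,3) — 8 in total.

8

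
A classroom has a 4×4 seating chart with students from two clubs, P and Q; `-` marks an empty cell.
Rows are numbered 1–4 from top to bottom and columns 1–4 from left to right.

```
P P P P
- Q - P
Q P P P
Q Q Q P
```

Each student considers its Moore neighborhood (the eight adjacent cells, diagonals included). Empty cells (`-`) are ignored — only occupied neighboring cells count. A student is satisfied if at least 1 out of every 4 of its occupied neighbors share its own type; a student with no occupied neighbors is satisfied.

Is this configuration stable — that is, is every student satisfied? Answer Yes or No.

(1,1)P 1/2 ok
(1,2)P 2/3 ok
(1,3)P 3/4 ok
(1,4)P 2/2 ok
(2,2)Q 1/6 unhappy
(2,4)P 4/4 ok
(3,1)Q 3/4 ok
(3,2)P 1/6 unhappy
(3,3)P 4/7 ok
(3,4)P 3/4 ok
(4,1)Q 2/3 ok
(4,2)Q 3/5 ok
(4,3)Q 1/5 unhappy
(4,4)P 2/3 ok
For instance (2,2) has only 1/6 same-type neighbors, below 1/4.

No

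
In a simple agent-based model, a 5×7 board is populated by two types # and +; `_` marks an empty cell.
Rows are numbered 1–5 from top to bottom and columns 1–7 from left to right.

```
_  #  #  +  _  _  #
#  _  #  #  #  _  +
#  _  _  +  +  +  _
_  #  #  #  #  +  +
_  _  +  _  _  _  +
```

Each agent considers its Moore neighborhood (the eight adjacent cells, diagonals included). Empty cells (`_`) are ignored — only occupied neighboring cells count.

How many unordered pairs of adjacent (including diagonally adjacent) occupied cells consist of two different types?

Scan each occupied cell's neighbors to the right and below (and the two forward diagonals) so each pair is counted once.
Row 1: #(1,2)–#(1,3)= #(1,2)–#(2,3)= #(1,2)–#(2,1)= #(1,3)–+(1,4)≠ #(1,3)–#(2,3)= #(1,3)–#(2,4)= +(1,4)–#(2,4)≠ +(1,4)–#(2,5)≠ +(1,4)–#(2,3)≠ #(1,7)–+(2,7)≠  → 5/10 unlike.
Row 2: #(2,1)–#(3,1)= #(2,3)–#(2,4)= #(2,3)–+(3,4)≠ #(2,4)–#(2,5)= #(2,4)–+(3,4)≠ #(2,4)–+(3,5)≠ #(2,5)–+(3,5)≠ #(2,5)–+(3,6)≠ #(2,5)–+(3,4)≠ +(2,7)–+(3,6)=  → 6/10 unlike.
Row 3: #(3,1)–#(4,2)= +(3,4)–+(3,5)= +(3,4)–#(4,4)≠ +(3,4)–#(4,5)≠ +(3,4)–#(4,3)≠ +(3,5)–+(3,6)= +(3,5)–#(4,5)≠ +(3,5)–+(4,6)= +(3,5)–#(4,4)≠ +(3,6)–+(4,6)= +(3,6)–+(4,7)= +(3,6)–#(4,5)≠  → 6/12 unlike.
Row 4: #(4,2)–#(4,3)= #(4,2)–+(5,3)≠ #(4,3)–#(4,4)= #(4,3)–+(5,3)≠ #(4,4)–#(4,5)= #(4,4)–+(5,3)≠ #(4,5)–+(4,6)≠ +(4,6)–+(4,7)= +(4,6)–+(5,7)= +(4,7)–+(5,7)=  → 4/10 unlike.
Total adjacent occupied pairs: 42; unlike-type pairs: 21.

21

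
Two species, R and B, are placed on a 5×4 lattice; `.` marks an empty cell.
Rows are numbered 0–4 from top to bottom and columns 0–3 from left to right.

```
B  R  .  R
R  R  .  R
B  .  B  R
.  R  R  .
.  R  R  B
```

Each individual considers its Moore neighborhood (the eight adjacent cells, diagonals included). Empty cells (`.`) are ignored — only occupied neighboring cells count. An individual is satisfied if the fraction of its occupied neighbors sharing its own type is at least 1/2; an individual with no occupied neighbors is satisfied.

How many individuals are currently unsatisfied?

5

Row 0: (0,0)B 0/3 ✗ · (0,1)R 2/3 ✓ · (0,3)R 1/1 ✓
Row 1: (1,0)R 2/4 ✓ · (1,1)R 2/5 ✗ · (1,3)R 2/3 ✓
Row 2: (2,0)B 0/3 ✗ · (2,2)B 0/5 ✗ · (2,3)R 2/3 ✓
Row 3: (3,1)R 3/5 ✓ · (3,2)R 4/6 ✓
Row 4: (4,1)R 3/3 ✓ · (4,2)R 3/4 ✓ · (4,3)B 0/2 ✗
Unsatisfied: (0,0), (1,1), (2,0), (2,2), (4,3) — 5 in total.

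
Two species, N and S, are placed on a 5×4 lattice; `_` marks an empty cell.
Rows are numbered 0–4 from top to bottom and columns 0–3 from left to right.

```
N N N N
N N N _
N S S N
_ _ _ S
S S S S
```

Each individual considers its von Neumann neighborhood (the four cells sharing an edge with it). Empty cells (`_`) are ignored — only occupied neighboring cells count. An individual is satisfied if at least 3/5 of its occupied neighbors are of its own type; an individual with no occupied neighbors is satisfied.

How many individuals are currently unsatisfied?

(0,0)N 2/2 satisfied
(0,1)N 3/3 satisfied
(0,2)N 3/3 satisfied
(0,3)N 1/1 satisfied
(1,0)N 3/3 satisfied
(1,1)N 3/4 satisfied
(1,2)N 2/3 satisfied
(2,0)N 1/2 not
(2,1)S 1/3 not
(2,2)S 1/3 not
(2,3)N 0/2 not
(3,3)S 1/2 not
(4,0)S 1/1 satisfied
(4,1)S 2/2 satisfied
(4,2)S 2/2 satisfied
(4,3)S 2/2 satisfied
Unsatisfied: (2,0), (2,1), (2,2), (2,3), (3,3) — 5 in total.

5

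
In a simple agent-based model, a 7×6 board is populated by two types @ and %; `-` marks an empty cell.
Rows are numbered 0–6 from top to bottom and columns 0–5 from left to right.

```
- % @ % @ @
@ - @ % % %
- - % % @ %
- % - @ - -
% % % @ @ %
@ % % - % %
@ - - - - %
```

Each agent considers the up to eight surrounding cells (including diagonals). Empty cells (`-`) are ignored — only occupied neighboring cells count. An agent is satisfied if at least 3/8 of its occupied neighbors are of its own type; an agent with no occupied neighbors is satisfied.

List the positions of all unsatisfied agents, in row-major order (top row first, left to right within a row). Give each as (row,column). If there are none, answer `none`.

(0,1)% 0/3 unhappy
(0,2)@ 1/4 unhappy
(0,3)% 2/5 ok
(0,4)@ 1/5 unhappy
(0,5)@ 1/3 unhappy
(1,0)@ 0/1 unhappy
(1,2)@ 1/6 unhappy
(1,3)% 4/8 ok
(1,4)% 5/8 ok
(1,5)% 2/5 ok
(2,2)% 3/5 ok
(2,3)% 3/6 ok
(2,4)@ 1/6 unhappy
(2,5)% 2/3 ok
(3,1)% 4/4 ok
(3,3)@ 3/6 ok
(4,0)% 3/4 ok
(4,1)% 5/6 ok
(4,2)% 4/6 ok
(4,3)@ 2/5 ok
(4,4)@ 2/5 ok
(4,5)% 2/3 ok
(5,0)@ 1/4 unhappy
(5,1)% 4/6 ok
(5,2)% 3/4 ok
(5,4)% 3/5 ok
(5,5)% 3/4 ok
(6,0)@ 1/2 ok
(6,5)% 2/2 ok

(0,1), (0,2), (0,4), (0,5), (1,0), (1,2), (2,4), (5,0)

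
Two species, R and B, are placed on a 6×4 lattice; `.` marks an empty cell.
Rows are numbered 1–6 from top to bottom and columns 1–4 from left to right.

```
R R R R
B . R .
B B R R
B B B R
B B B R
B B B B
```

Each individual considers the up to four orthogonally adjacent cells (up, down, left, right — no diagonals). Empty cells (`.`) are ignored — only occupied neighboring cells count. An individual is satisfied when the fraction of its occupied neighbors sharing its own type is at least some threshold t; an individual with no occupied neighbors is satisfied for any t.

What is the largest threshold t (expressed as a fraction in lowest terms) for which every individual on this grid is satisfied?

1/3

Row 1: (1,1)R 1/2 · (1,2)R 2/2 · (1,3)R 3/3 · (1,4)R 1/1
Row 2: (2,1)B 1/2 · (2,3)R 2/2
Row 3: (3,1)B 3/3 · (3,2)B 2/3 · (3,3)R 2/4 · (3,4)R 2/2
Row 4: (4,1)B 3/3 · (4,2)B 4/4 · (4,3)B 2/4 · (4,4)R 2/3
Row 5: (5,1)B 3/3 · (5,2)B 4/4 · (5,3)B 3/4 · (5,4)R 1/3
Row 6: (6,1)B 2/2 · (6,2)B 3/3 · (6,3)B 3/3 · (6,4)B 1/2
The smallest same-type fraction is 1/3 at (5,4), which reduces to 1/3. Any threshold above that leaves this individual unsatisfied.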